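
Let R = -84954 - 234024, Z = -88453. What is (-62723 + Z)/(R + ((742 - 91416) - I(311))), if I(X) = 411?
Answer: 151176/410063 ≈ 0.36867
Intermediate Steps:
R = -318978
(-62723 + Z)/(R + ((742 - 91416) - I(311))) = (-62723 - 88453)/(-318978 + ((742 - 91416) - 1*411)) = -151176/(-318978 + (-90674 - 411)) = -151176/(-318978 - 91085) = -151176/(-410063) = -151176*(-1/410063) = 151176/410063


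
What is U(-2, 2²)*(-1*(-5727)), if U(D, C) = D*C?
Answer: -45816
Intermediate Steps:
U(D, C) = C*D
U(-2, 2²)*(-1*(-5727)) = (2²*(-2))*(-1*(-5727)) = (4*(-2))*5727 = -8*5727 = -45816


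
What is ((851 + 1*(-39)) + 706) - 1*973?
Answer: 545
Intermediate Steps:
((851 + 1*(-39)) + 706) - 1*973 = ((851 - 39) + 706) - 973 = (812 + 706) - 973 = 1518 - 973 = 545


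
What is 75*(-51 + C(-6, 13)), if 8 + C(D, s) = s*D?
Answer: -10275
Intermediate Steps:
C(D, s) = -8 + D*s (C(D, s) = -8 + s*D = -8 + D*s)
75*(-51 + C(-6, 13)) = 75*(-51 + (-8 - 6*13)) = 75*(-51 + (-8 - 78)) = 75*(-51 - 86) = 75*(-137) = -10275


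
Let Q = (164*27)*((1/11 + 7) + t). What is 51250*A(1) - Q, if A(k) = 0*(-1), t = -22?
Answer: 726192/11 ≈ 66018.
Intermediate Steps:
A(k) = 0
Q = -726192/11 (Q = (164*27)*((1/11 + 7) - 22) = 4428*((1/11 + 7) - 22) = 4428*(78/11 - 22) = 4428*(-164/11) = -726192/11 ≈ -66018.)
51250*A(1) - Q = 51250*0 - 1*(-726192/11) = 0 + 726192/11 = 726192/11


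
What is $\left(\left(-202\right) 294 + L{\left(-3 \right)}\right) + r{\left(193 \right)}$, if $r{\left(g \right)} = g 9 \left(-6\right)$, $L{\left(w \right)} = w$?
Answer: $-69813$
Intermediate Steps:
$r{\left(g \right)} = - 54 g$ ($r{\left(g \right)} = 9 g \left(-6\right) = - 54 g$)
$\left(\left(-202\right) 294 + L{\left(-3 \right)}\right) + r{\left(193 \right)} = \left(\left(-202\right) 294 - 3\right) - 10422 = \left(-59388 - 3\right) - 10422 = -59391 - 10422 = -69813$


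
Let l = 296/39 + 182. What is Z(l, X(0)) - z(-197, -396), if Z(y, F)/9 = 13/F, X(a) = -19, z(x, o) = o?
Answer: 7407/19 ≈ 389.84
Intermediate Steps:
l = 7394/39 (l = 296*(1/39) + 182 = 296/39 + 182 = 7394/39 ≈ 189.59)
Z(y, F) = 117/F (Z(y, F) = 9*(13/F) = 117/F)
Z(l, X(0)) - z(-197, -396) = 117/(-19) - 1*(-396) = 117*(-1/19) + 396 = -117/19 + 396 = 7407/19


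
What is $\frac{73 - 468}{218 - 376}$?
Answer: $\frac{5}{2} \approx 2.5$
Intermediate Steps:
$\frac{73 - 468}{218 - 376} = - \frac{395}{-158} = \left(-395\right) \left(- \frac{1}{158}\right) = \frac{5}{2}$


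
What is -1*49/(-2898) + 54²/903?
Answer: 404515/124614 ≈ 3.2461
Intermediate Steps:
-1*49/(-2898) + 54²/903 = -49*(-1/2898) + 2916*(1/903) = 7/414 + 972/301 = 404515/124614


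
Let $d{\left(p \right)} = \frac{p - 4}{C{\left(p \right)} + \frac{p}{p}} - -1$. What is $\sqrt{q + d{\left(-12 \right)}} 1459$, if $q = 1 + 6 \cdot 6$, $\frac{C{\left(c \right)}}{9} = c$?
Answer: $\frac{1459 \sqrt{436774}}{107} \approx 9011.6$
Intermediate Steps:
$C{\left(c \right)} = 9 c$
$d{\left(p \right)} = 1 + \frac{-4 + p}{1 + 9 p}$ ($d{\left(p \right)} = \frac{p - 4}{9 p + \frac{p}{p}} - -1 = \frac{-4 + p}{9 p + 1} + 1 = \frac{-4 + p}{1 + 9 p} + 1 = 1 + \frac{-4 + p}{1 + 9 p}$)
$q = 37$ ($q = 1 + 36 = 37$)
$\sqrt{q + d{\left(-12 \right)}} 1459 = \sqrt{37 + \frac{-3 + 10 \left(-12\right)}{1 + 9 \left(-12\right)}} 1459 = \sqrt{37 + \frac{-3 - 120}{1 - 108}} \cdot 1459 = \sqrt{37 + \frac{1}{-107} \left(-123\right)} 1459 = \sqrt{37 - - \frac{123}{107}} \cdot 1459 = \sqrt{37 + \frac{123}{107}} \cdot 1459 = \sqrt{\frac{4082}{107}} \cdot 1459 = \frac{\sqrt{436774}}{107} \cdot 1459 = \frac{1459 \sqrt{436774}}{107}$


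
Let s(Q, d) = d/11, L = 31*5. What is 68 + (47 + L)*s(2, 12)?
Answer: 3172/11 ≈ 288.36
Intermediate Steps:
L = 155
s(Q, d) = d/11 (s(Q, d) = d*(1/11) = d/11)
68 + (47 + L)*s(2, 12) = 68 + (47 + 155)*((1/11)*12) = 68 + 202*(12/11) = 68 + 2424/11 = 3172/11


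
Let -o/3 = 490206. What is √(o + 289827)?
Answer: 3*I*√131199 ≈ 1086.6*I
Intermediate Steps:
o = -1470618 (o = -3*490206 = -1470618)
√(o + 289827) = √(-1470618 + 289827) = √(-1180791) = 3*I*√131199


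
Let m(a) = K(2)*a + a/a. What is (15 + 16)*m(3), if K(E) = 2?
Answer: 217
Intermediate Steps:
m(a) = 1 + 2*a (m(a) = 2*a + a/a = 2*a + 1 = 1 + 2*a)
(15 + 16)*m(3) = (15 + 16)*(1 + 2*3) = 31*(1 + 6) = 31*7 = 217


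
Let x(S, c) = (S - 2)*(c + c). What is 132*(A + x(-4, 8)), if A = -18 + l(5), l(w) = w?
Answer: -14388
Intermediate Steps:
x(S, c) = 2*c*(-2 + S) (x(S, c) = (-2 + S)*(2*c) = 2*c*(-2 + S))
A = -13 (A = -18 + 5 = -13)
132*(A + x(-4, 8)) = 132*(-13 + 2*8*(-2 - 4)) = 132*(-13 + 2*8*(-6)) = 132*(-13 - 96) = 132*(-109) = -14388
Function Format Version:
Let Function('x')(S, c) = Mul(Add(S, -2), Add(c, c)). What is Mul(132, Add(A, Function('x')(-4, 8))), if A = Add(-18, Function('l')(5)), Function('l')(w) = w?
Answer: -14388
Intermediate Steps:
Function('x')(S, c) = Mul(2, c, Add(-2, S)) (Function('x')(S, c) = Mul(Add(-2, S), Mul(2, c)) = Mul(2, c, Add(-2, S)))
A = -13 (A = Add(-18, 5) = -13)
Mul(132, Add(A, Function('x')(-4, 8))) = Mul(132, Add(-13, Mul(2, 8, Add(-2, -4)))) = Mul(132, Add(-13, Mul(2, 8, -6))) = Mul(132, Add(-13, -96)) = Mul(132, -109) = -14388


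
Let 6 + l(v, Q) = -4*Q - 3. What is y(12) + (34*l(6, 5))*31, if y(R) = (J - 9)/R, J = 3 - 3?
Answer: -122267/4 ≈ -30567.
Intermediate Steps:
J = 0
l(v, Q) = -9 - 4*Q (l(v, Q) = -6 + (-4*Q - 3) = -6 + (-3 - 4*Q) = -9 - 4*Q)
y(R) = -9/R (y(R) = (0 - 9)/R = -9/R)
y(12) + (34*l(6, 5))*31 = -9/12 + (34*(-9 - 4*5))*31 = -9*1/12 + (34*(-9 - 20))*31 = -¾ + (34*(-29))*31 = -¾ - 986*31 = -¾ - 30566 = -122267/4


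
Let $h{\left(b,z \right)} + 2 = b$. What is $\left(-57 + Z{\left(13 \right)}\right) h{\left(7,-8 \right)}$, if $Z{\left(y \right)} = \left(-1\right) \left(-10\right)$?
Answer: $-235$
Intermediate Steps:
$h{\left(b,z \right)} = -2 + b$
$Z{\left(y \right)} = 10$
$\left(-57 + Z{\left(13 \right)}\right) h{\left(7,-8 \right)} = \left(-57 + 10\right) \left(-2 + 7\right) = \left(-47\right) 5 = -235$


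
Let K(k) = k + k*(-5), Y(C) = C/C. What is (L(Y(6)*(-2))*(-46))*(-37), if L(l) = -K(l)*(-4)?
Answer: 54464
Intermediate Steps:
Y(C) = 1
K(k) = -4*k (K(k) = k - 5*k = -4*k)
L(l) = -16*l (L(l) = -(-4)*l*(-4) = (4*l)*(-4) = -16*l)
(L(Y(6)*(-2))*(-46))*(-37) = (-16*(-2)*(-46))*(-37) = (32*(-46))*(-37) = -1472*(-37) = 54464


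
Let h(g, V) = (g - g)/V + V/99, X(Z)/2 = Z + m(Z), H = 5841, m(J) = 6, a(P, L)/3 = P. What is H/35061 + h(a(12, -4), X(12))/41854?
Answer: 448216933/2690312339 ≈ 0.16660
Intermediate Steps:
a(P, L) = 3*P
X(Z) = 12 + 2*Z (X(Z) = 2*(Z + 6) = 2*(6 + Z) = 12 + 2*Z)
h(g, V) = V/99 (h(g, V) = 0/V + V*(1/99) = 0 + V/99 = V/99)
H/35061 + h(a(12, -4), X(12))/41854 = 5841/35061 + ((12 + 2*12)/99)/41854 = 5841*(1/35061) + ((12 + 24)/99)*(1/41854) = 1947/11687 + ((1/99)*36)*(1/41854) = 1947/11687 + (4/11)*(1/41854) = 1947/11687 + 2/230197 = 448216933/2690312339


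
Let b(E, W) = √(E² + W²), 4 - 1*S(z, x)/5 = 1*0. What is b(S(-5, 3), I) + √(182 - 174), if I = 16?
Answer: 2*√2 + 4*√41 ≈ 28.441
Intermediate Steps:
S(z, x) = 20 (S(z, x) = 20 - 5*0 = 20 + 0 = 20)
b(S(-5, 3), I) + √(182 - 174) = √(20² + 16²) + √(182 - 174) = √(400 + 256) + √8 = √656 + 2*√2 = 4*√41 + 2*√2 = 2*√2 + 4*√41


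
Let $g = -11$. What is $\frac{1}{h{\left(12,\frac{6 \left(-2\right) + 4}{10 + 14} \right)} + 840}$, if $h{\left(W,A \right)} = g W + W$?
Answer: $\frac{1}{720} \approx 0.0013889$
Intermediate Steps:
$h{\left(W,A \right)} = - 10 W$ ($h{\left(W,A \right)} = - 11 W + W = - 10 W$)
$\frac{1}{h{\left(12,\frac{6 \left(-2\right) + 4}{10 + 14} \right)} + 840} = \frac{1}{\left(-10\right) 12 + 840} = \frac{1}{-120 + 840} = \frac{1}{720}$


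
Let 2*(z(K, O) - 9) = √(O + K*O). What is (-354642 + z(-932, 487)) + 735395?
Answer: 380762 + 7*I*√9253/2 ≈ 3.8076e+5 + 336.67*I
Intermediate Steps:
z(K, O) = 9 + √(O + K*O)/2
(-354642 + z(-932, 487)) + 735395 = (-354642 + (9 + √(487*(1 - 932))/2)) + 735395 = (-354642 + (9 + √(487*(-931))/2)) + 735395 = (-354642 + (9 + √(-453397)/2)) + 735395 = (-354642 + (9 + (7*I*√9253)/2)) + 735395 = (-354642 + (9 + 7*I*√9253/2)) + 735395 = (-354633 + 7*I*√9253/2) + 735395 = 380762 + 7*I*√9253/2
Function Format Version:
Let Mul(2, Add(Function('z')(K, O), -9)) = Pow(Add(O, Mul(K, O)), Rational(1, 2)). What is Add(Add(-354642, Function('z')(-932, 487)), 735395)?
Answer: Add(380762, Mul(Rational(7, 2), I, Pow(9253, Rational(1, 2)))) ≈ Add(3.8076e+5, Mul(336.67, I))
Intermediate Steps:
Function('z')(K, O) = Add(9, Mul(Rational(1, 2), Pow(Add(O, Mul(K, O)), Rational(1, 2))))
Add(Add(-354642, Function('z')(-932, 487)), 735395) = Add(Add(-354642, Add(9, Mul(Rational(1, 2), Pow(Mul(487, Add(1, -932)), Rational(1, 2))))), 735395) = Add(Add(-354642, Add(9, Mul(Rational(1, 2), Pow(Mul(487, -931), Rational(1, 2))))), 735395) = Add(Add(-354642, Add(9, Mul(Rational(1, 2), Pow(-453397, Rational(1, 2))))), 735395) = Add(Add(-354642, Add(9, Mul(Rational(1, 2), Mul(7, I, Pow(9253, Rational(1, 2)))))), 735395) = Add(Add(-354642, Add(9, Mul(Rational(7, 2), I, Pow(9253, Rational(1, 2))))), 735395) = Add(Add(-354633, Mul(Rational(7, 2), I, Pow(9253, Rational(1, 2)))), 735395) = Add(380762, Mul(Rational(7, 2), I, Pow(9253, Rational(1, 2))))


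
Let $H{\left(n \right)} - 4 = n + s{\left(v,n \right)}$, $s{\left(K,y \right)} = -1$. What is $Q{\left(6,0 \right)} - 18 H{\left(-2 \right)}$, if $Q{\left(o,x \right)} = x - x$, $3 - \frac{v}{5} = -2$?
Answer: $-18$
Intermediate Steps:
$v = 25$ ($v = 15 - -10 = 15 + 10 = 25$)
$Q{\left(o,x \right)} = 0$
$H{\left(n \right)} = 3 + n$ ($H{\left(n \right)} = 4 + \left(n - 1\right) = 4 + \left(-1 + n\right) = 3 + n$)
$Q{\left(6,0 \right)} - 18 H{\left(-2 \right)} = 0 - 18 \left(3 - 2\right) = 0 - 18 = -18$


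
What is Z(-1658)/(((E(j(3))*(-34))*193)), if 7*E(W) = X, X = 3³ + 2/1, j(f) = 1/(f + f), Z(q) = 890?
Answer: -3115/95149 ≈ -0.032738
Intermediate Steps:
j(f) = 1/(2*f)
X = 29 (X = 27 + 2*1 = 27 + 2 = 29)
E(W) = 29/7 (E(W) = (⅐)*29 = 29/7)
Z(-1658)/(((E(j(3))*(-34))*193)) = 890/((((29/7)*(-34))*193)) = 890/((-986/7*193)) = 890/(-190298/7) = 890*(-7/190298) = -3115/95149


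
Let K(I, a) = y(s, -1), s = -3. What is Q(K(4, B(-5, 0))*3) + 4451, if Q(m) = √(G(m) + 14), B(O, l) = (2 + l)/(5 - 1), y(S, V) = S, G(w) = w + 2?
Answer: 4451 + √7 ≈ 4453.6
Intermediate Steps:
G(w) = 2 + w
B(O, l) = ½ + l/4 (B(O, l) = (2 + l)/4 = (2 + l)*(¼) = ½ + l/4)
K(I, a) = -3
Q(m) = √(16 + m) (Q(m) = √((2 + m) + 14) = √(16 + m))
Q(K(4, B(-5, 0))*3) + 4451 = √(16 - 3*3) + 4451 = √(16 - 9) + 4451 = √7 + 4451 = 4451 + √7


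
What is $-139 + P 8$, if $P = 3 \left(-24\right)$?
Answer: $-715$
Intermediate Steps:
$P = -72$
$-139 + P 8 = -139 - 576 = -715$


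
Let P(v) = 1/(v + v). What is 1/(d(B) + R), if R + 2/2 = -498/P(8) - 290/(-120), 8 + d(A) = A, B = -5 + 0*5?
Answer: -12/95755 ≈ -0.00012532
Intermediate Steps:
P(v) = 1/(2*v)
B = -5 (B = -5 + 0 = -5)
d(A) = -8 + A
R = -95599/12 (R = -1 + (-498/((½)/8) - 290/(-120)) = -1 + (-498/((½)*(⅛)) - 290*(-1/120)) = -1 + (-498/1/16 + 29/12) = -1 + (-498*16 + 29/12) = -1 + (-7968 + 29/12) = -1 - 95587/12 = -95599/12 ≈ -7966.6)
1/(d(B) + R) = 1/((-8 - 5) - 95599/12) = 1/(-13 - 95599/12) = 1/(-95755/12) = -12/95755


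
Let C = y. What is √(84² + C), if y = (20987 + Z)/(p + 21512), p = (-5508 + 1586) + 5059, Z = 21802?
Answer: √3620536258317/22649 ≈ 84.011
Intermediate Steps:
p = 1137 (p = -3922 + 5059 = 1137)
y = 42789/22649 (y = (20987 + 21802)/(1137 + 21512) = 42789/22649 ≈ 1.8892)
C = 42789/22649 ≈ 1.8892
√(84² + C) = √(84² + 42789/22649) = √(7056 + 42789/22649) = √(159854133/22649) = √3620536258317/22649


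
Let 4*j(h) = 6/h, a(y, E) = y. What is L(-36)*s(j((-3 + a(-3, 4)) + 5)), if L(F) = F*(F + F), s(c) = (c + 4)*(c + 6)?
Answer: 29160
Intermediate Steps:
j(h) = 3/(2*h) (j(h) = (6/h)/4 = 3/(2*h))
s(c) = (4 + c)*(6 + c)
L(F) = 2*F**2 (L(F) = F*(2*F) = 2*F**2)
L(-36)*s(j((-3 + a(-3, 4)) + 5)) = (2*(-36)**2)*(24 + (3/(2*((-3 - 3) + 5)))**2 + 10*(3/(2*((-3 - 3) + 5)))) = (2*1296)*(24 + (3/(2*(-6 + 5)))**2 + 10*(3/(2*(-6 + 5)))) = 2592*(24 + ((3/2)/(-1))**2 + 10*((3/2)/(-1))) = 2592*(24 + ((3/2)*(-1))**2 + 10*((3/2)*(-1))) = 2592*(24 + (-3/2)**2 + 10*(-3/2)) = 2592*(24 + 9/4 - 15) = 2592*(45/4) = 29160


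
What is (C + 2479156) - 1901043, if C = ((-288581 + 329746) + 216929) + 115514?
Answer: 951721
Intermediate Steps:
C = 373608 (C = (41165 + 216929) + 115514 = 258094 + 115514 = 373608)
(C + 2479156) - 1901043 = (373608 + 2479156) - 1901043 = 2852764 - 1901043 = 951721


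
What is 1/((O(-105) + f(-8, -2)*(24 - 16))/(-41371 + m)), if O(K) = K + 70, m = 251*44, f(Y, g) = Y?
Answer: 919/3 ≈ 306.33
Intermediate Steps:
m = 11044
O(K) = 70 + K
1/((O(-105) + f(-8, -2)*(24 - 16))/(-41371 + m)) = 1/(((70 - 105) - 8*(24 - 16))/(-41371 + 11044)) = 1/((-35 - 8*8)/(-30327)) = 1/((-35 - 64)*(-1/30327)) = 1/(-99*(-1/30327)) = 1/(3/919) = 919/3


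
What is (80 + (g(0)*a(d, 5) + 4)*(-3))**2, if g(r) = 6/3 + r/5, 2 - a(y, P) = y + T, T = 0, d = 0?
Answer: 3136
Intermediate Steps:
a(y, P) = 2 - y (a(y, P) = 2 - (y + 0) = 2 - y)
g(r) = 2 + r/5 (g(r) = 6*(1/3) + r*(1/5) = 2 + r/5)
(80 + (g(0)*a(d, 5) + 4)*(-3))**2 = (80 + ((2 + (1/5)*0)*(2 - 1*0) + 4)*(-3))**2 = (80 + ((2 + 0)*(2 + 0) + 4)*(-3))**2 = (80 + (2*2 + 4)*(-3))**2 = (80 + (4 + 4)*(-3))**2 = (80 + 8*(-3))**2 = (80 - 24)**2 = 56**2 = 3136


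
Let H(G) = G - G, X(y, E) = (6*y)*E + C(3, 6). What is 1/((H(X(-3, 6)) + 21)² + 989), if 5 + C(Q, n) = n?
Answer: 1/1430 ≈ 0.00069930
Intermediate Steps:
C(Q, n) = -5 + n
X(y, E) = 1 + 6*E*y (X(y, E) = (6*y)*E + (-5 + 6) = 6*E*y + 1 = 1 + 6*E*y)
H(G) = 0
1/((H(X(-3, 6)) + 21)² + 989) = 1/((0 + 21)² + 989) = 1/(21² + 989) = 1/(441 + 989) = 1/1430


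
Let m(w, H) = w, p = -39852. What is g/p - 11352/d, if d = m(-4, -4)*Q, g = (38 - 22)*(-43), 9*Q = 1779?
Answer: 84926978/5908059 ≈ 14.375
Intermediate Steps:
Q = 593/3 (Q = (⅑)*1779 = 593/3 ≈ 197.67)
g = -688 (g = 16*(-43) = -688)
d = -2372/3 (d = -4*593/3 = -2372/3 ≈ -790.67)
g/p - 11352/d = -688/(-39852) - 11352/(-2372/3) = -688*(-1/39852) - 11352*(-3/2372) = 172/9963 + 8514/593 = 84926978/5908059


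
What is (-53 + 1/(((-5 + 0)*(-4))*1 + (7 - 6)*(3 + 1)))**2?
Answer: 1615441/576 ≈ 2804.6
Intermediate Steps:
(-53 + 1/(((-5 + 0)*(-4))*1 + (7 - 6)*(3 + 1)))**2 = (-53 + 1/(-5*(-4)*1 + 1*4))**2 = (-53 + 1/(20*1 + 4))**2 = (-53 + 1/(20 + 4))**2 = (-53 + 1/24)**2 = (-1271/24)**2 = 1615441/576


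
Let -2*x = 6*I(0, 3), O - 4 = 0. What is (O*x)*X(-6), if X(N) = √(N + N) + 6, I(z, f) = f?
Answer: -216 - 72*I*√3 ≈ -216.0 - 124.71*I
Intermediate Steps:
X(N) = 6 + √2*√N (X(N) = √(2*N) + 6 = √2*√N + 6 = 6 + √2*√N)
O = 4 (O = 4 + 0 = 4)
x = -9 (x = -3*3 = -½*18 = -9)
(O*x)*X(-6) = (4*(-9))*(6 + √2*√(-6)) = -36*(6 + √2*(I*√6)) = -36*(6 + 2*I*√3) = -216 - 72*I*√3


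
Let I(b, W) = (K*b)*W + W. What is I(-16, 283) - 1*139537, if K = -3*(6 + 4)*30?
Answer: 3935946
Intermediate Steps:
K = -900 (K = -3*10*30 = -30*30 = -900)
I(b, W) = W - 900*W*b (I(b, W) = (-900*b)*W + W = -900*W*b + W = W - 900*W*b)
I(-16, 283) - 1*139537 = 283*(1 - 900*(-16)) - 1*139537 = 283*(1 + 14400) - 139537 = 283*14401 - 139537 = 4075483 - 139537 = 3935946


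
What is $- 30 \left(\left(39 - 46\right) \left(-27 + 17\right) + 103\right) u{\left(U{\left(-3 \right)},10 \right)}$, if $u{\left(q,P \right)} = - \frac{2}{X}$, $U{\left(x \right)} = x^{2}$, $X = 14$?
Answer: $\frac{5190}{7} \approx 741.43$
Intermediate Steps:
$u{\left(q,P \right)} = - \frac{1}{7}$ ($u{\left(q,P \right)} = - \frac{2}{14} = \left(-2\right) \frac{1}{14} = - \frac{1}{7}$)
$- 30 \left(\left(39 - 46\right) \left(-27 + 17\right) + 103\right) u{\left(U{\left(-3 \right)},10 \right)} = - 30 \left(\left(39 - 46\right) \left(-27 + 17\right) + 103\right) \left(- \frac{1}{7}\right) = - 30 \left(\left(-7\right) \left(-10\right) + 103\right) \left(- \frac{1}{7}\right) = - 30 \left(70 + 103\right) \left(- \frac{1}{7}\right) = \left(-30\right) 173 \left(- \frac{1}{7}\right) = \left(-5190\right) \left(- \frac{1}{7}\right) = \frac{5190}{7}$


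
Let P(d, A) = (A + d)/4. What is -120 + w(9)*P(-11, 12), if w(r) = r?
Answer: -471/4 ≈ -117.75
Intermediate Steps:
P(d, A) = A/4 + d/4 (P(d, A) = (A + d)*(¼) = A/4 + d/4)
-120 + w(9)*P(-11, 12) = -120 + 9*((¼)*12 + (¼)*(-11)) = -120 + 9*(3 - 11/4) = -120 + 9*(¼) = -120 + 9/4 = -471/4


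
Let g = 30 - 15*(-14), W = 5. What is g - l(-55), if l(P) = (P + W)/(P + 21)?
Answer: 4055/17 ≈ 238.53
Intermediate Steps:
l(P) = (5 + P)/(21 + P) (l(P) = (P + 5)/(P + 21) = (5 + P)/(21 + P))
g = 240 (g = 30 + 210 = 240)
g - l(-55) = 240 - (5 - 55)/(21 - 55) = 240 - (-50)/(-34) = 240 - (-1)*(-50)/34 = 240 - 1*25/17 = 240 - 25/17 = 4055/17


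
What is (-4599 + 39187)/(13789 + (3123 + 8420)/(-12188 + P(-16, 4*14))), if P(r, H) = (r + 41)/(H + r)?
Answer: 3372295412/1344321367 ≈ 2.5085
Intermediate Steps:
P(r, H) = (41 + r)/(H + r)
(-4599 + 39187)/(13789 + (3123 + 8420)/(-12188 + P(-16, 4*14))) = (-4599 + 39187)/(13789 + (3123 + 8420)/(-12188 + (41 - 16)/(4*14 - 16))) = 34588/(13789 + 11543/(-12188 + 25/(56 - 16))) = 34588/(13789 + 11543/(-12188 + 25/40)) = 34588/(13789 + 11543/(-12188 + (1/40)*25)) = 34588/(13789 + 11543/(-12188 + 5/8)) = 34588/(13789 + 11543/(-97499/8)) = 34588/(13789 + 11543*(-8/97499)) = 34588/(13789 - 92344/97499) = 34588/(1344321367/97499) = 34588*(97499/1344321367) = 3372295412/1344321367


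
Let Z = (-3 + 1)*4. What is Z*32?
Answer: -256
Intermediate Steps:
Z = -8 (Z = -2*4 = -8)
Z*32 = -8*32 = -256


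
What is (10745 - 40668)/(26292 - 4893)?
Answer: -29923/21399 ≈ -1.3983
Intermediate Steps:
(10745 - 40668)/(26292 - 4893) = -29923/21399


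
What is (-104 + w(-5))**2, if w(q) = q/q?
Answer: 10609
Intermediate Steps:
w(q) = 1
(-104 + w(-5))**2 = (-104 + 1)**2 = (-103)**2 = 10609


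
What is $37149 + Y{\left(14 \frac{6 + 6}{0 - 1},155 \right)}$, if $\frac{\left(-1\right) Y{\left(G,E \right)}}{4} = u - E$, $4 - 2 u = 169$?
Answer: $38099$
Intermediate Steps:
$u = - \frac{165}{2}$ ($u = 2 - \frac{169}{2} = - \frac{165}{2} \approx -82.5$)
$Y{\left(G,E \right)} = 330 + 4 E$ ($Y{\left(G,E \right)} = - 4 \left(- \frac{165}{2} - E\right) = 330 + 4 E$)
$37149 + Y{\left(14 \frac{6 + 6}{0 - 1},155 \right)} = 37149 + \left(330 + 4 \cdot 155\right) = 37149 + \left(330 + 620\right) = 37149 + 950 = 38099$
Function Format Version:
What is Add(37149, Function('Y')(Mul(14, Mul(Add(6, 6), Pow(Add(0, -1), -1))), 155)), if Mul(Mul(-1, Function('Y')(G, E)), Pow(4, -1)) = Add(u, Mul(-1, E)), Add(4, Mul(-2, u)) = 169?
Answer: 38099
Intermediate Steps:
u = Rational(-165, 2) (u = Add(2, Mul(Rational(-1, 2), 169)) = Add(2, Rational(-169, 2)) = Rational(-165, 2) ≈ -82.500)
Function('Y')(G, E) = Add(330, Mul(4, E)) (Function('Y')(G, E) = Mul(-4, Add(Rational(-165, 2), Mul(-1, E))) = Add(330, Mul(4, E)))
Add(37149, Function('Y')(Mul(14, Mul(Add(6, 6), Pow(Add(0, -1), -1))), 155)) = Add(37149, Add(330, Mul(4, 155))) = Add(37149, Add(330, 620)) = Add(37149, 950) = 38099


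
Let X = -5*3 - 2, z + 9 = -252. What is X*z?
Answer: 4437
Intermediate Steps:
z = -261 (z = -9 - 252 = -261)
X = -17 (X = -15 - 2 = -17)
X*z = -17*(-261) = 4437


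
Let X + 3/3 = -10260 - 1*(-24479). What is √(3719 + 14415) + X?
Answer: 14218 + √18134 ≈ 14353.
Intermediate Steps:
X = 14218 (X = -1 + (-10260 - 1*(-24479)) = -1 + (-10260 + 24479) = -1 + 14219 = 14218)
√(3719 + 14415) + X = √(3719 + 14415) + 14218 = √18134 + 14218 = 14218 + √18134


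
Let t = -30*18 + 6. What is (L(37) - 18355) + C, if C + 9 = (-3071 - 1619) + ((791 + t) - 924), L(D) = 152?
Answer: -23569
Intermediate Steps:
t = -534 (t = -540 + 6 = -534)
C = -5366 (C = -9 + ((-3071 - 1619) + ((791 - 534) - 924)) = -9 + (-4690 + (257 - 924)) = -9 + (-4690 - 667) = -9 - 5357 = -5366)
(L(37) - 18355) + C = (152 - 18355) - 5366 = -18203 - 5366 = -23569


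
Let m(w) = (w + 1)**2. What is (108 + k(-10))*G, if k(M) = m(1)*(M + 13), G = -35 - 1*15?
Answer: -6000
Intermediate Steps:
m(w) = (1 + w)**2
G = -50 (G = -35 - 15 = -50)
k(M) = 52 + 4*M (k(M) = (1 + 1)**2*(M + 13) = 2**2*(13 + M) = 4*(13 + M) = 52 + 4*M)
(108 + k(-10))*G = (108 + (52 + 4*(-10)))*(-50) = (108 + (52 - 40))*(-50) = (108 + 12)*(-50) = 120*(-50) = -6000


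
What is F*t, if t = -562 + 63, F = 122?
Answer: -60878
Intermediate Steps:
t = -499
F*t = 122*(-499) = -60878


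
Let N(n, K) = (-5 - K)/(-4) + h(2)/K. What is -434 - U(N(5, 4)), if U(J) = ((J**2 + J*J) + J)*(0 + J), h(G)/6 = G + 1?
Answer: -35029/32 ≈ -1094.7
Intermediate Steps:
h(G) = 6 + 6*G (h(G) = 6*(G + 1) = 6*(1 + G) = 6 + 6*G)
N(n, K) = 5/4 + 18/K + K/4 (N(n, K) = (-5 - K)/(-4) + (6 + 6*2)/K = (-5 - K)*(-1/4) + (6 + 12)/K = (5/4 + K/4) + 18/K = 5/4 + 18/K + K/4)
U(J) = J*(J + 2*J**2) (U(J) = ((J**2 + J**2) + J)*J = (2*J**2 + J)*J = (J + 2*J**2)*J = J*(J + 2*J**2))
-434 - U(N(5, 4)) = -434 - ((1/4)*(72 + 4*(5 + 4))/4)**2*(1 + 2*((1/4)*(72 + 4*(5 + 4))/4)) = -434 - ((1/4)*(1/4)*(72 + 4*9))**2*(1 + 2*((1/4)*(1/4)*(72 + 4*9))) = -434 - ((1/4)*(1/4)*(72 + 36))**2*(1 + 2*((1/4)*(1/4)*(72 + 36))) = -434 - ((1/4)*(1/4)*108)**2*(1 + 2*((1/4)*(1/4)*108)) = -434 - (27/4)**2*(1 + 2*(27/4)) = -434 - 729*(1 + 27/2)/16 = -434 - 729*29/(16*2) = -434 - 1*21141/32 = -434 - 21141/32 = -35029/32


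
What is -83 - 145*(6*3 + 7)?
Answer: -3708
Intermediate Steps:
-83 - 145*(6*3 + 7) = -83 - 145*(18 + 7) = -83 - 145*25 = -83 - 3625 = -3708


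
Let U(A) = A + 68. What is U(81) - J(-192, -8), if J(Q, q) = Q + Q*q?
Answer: -1195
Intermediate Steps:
U(A) = 68 + A
U(81) - J(-192, -8) = (68 + 81) - (-192)*(1 - 8) = 149 - (-192)*(-7) = 149 - 1*1344 = 149 - 1344 = -1195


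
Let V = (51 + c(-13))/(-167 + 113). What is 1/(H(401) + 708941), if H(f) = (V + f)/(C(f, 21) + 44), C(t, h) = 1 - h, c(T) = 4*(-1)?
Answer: 1296/918809143 ≈ 1.4105e-6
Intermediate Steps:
c(T) = -4
V = -47/54 (V = (51 - 4)/(-167 + 113) = 47/(-54) = 47*(-1/54) = -47/54 ≈ -0.87037)
H(f) = -47/1296 + f/24 (H(f) = (-47/54 + f)/((1 - 1*21) + 44) = (-47/54 + f)/((1 - 21) + 44) = (-47/54 + f)/(-20 + 44) = (-47/54 + f)/24 = (-47/54 + f)*(1/24) = -47/1296 + f/24)
1/(H(401) + 708941) = 1/((-47/1296 + (1/24)*401) + 708941) = 1/((-47/1296 + 401/24) + 708941) = 1/(21607/1296 + 708941) = 1/(918809143/1296) = 1296/918809143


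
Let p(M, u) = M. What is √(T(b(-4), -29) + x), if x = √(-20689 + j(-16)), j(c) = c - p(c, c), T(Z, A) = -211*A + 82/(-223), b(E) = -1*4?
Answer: √(304273465 + 49729*I*√20689)/223 ≈ 78.227 + 0.91935*I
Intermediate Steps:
b(E) = -4
T(Z, A) = -82/223 - 211*A (T(Z, A) = -211*A + 82*(-1/223) = -211*A - 82/223 = -82/223 - 211*A)
j(c) = 0 (j(c) = c - c = 0)
x = I*√20689 (x = √(-20689 + 0) = √(-20689) = I*√20689 ≈ 143.84*I)
√(T(b(-4), -29) + x) = √((-82/223 - 211*(-29)) + I*√20689) = √((-82/223 + 6119) + I*√20689) = √(1364455/223 + I*√20689)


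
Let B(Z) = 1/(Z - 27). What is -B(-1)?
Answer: 1/28 ≈ 0.035714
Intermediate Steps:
B(Z) = 1/(-27 + Z)
-B(-1) = -1/(-27 - 1) = -1/(-28) = -1*(-1/28) = 1/28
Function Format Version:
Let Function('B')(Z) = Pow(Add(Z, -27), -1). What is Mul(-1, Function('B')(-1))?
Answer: Rational(1, 28) ≈ 0.035714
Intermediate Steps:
Function('B')(Z) = Pow(Add(-27, Z), -1)
Mul(-1, Function('B')(-1)) = Mul(-1, Pow(Add(-27, -1), -1)) = Mul(-1, Pow(-28, -1)) = Mul(-1, Rational(-1, 28)) = Rational(1, 28)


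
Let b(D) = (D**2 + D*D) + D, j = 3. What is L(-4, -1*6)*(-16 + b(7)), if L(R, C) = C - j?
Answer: -801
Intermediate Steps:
L(R, C) = -3 + C (L(R, C) = C - 1*3 = C - 3 = -3 + C)
b(D) = D + 2*D**2 (b(D) = (D**2 + D**2) + D = 2*D**2 + D = D + 2*D**2)
L(-4, -1*6)*(-16 + b(7)) = (-3 - 1*6)*(-16 + 7*(1 + 2*7)) = (-3 - 6)*(-16 + 7*(1 + 14)) = -9*(-16 + 7*15) = -9*(-16 + 105) = -9*89 = -801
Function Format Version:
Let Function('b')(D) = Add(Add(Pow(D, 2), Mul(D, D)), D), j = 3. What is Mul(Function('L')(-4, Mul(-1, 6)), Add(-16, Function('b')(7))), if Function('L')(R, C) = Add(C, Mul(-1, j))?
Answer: -801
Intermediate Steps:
Function('L')(R, C) = Add(-3, C) (Function('L')(R, C) = Add(C, Mul(-1, 3)) = Add(C, -3) = Add(-3, C))
Function('b')(D) = Add(D, Mul(2, Pow(D, 2))) (Function('b')(D) = Add(Add(Pow(D, 2), Pow(D, 2)), D) = Add(Mul(2, Pow(D, 2)), D) = Add(D, Mul(2, Pow(D, 2))))
Mul(Function('L')(-4, Mul(-1, 6)), Add(-16, Function('b')(7))) = Mul(Add(-3, Mul(-1, 6)), Add(-16, Mul(7, Add(1, Mul(2, 7))))) = Mul(Add(-3, -6), Add(-16, Mul(7, Add(1, 14)))) = Mul(-9, Add(-16, Mul(7, 15))) = Mul(-9, Add(-16, 105)) = Mul(-9, 89) = -801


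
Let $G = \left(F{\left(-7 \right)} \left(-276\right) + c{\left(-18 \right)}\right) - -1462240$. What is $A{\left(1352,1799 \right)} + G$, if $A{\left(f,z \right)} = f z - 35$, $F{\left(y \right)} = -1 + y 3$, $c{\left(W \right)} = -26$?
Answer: $3900499$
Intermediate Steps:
$F{\left(y \right)} = -1 + 3 y$
$A{\left(f,z \right)} = -35 + f z$
$G = 1468286$ ($G = \left(\left(-1 + 3 \left(-7\right)\right) \left(-276\right) - 26\right) - -1462240 = \left(\left(-1 - 21\right) \left(-276\right) - 26\right) + 1462240 = \left(\left(-22\right) \left(-276\right) - 26\right) + 1462240 = \left(6072 - 26\right) + 1462240 = 6046 + 1462240 = 1468286$)
$A{\left(1352,1799 \right)} + G = \left(-35 + 1352 \cdot 1799\right) + 1468286 = \left(-35 + 2432248\right) + 1468286 = 2432213 + 1468286 = 3900499$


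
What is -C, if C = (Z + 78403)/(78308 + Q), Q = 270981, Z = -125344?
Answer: 46941/349289 ≈ 0.13439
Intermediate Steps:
C = -46941/349289 (C = (-125344 + 78403)/(78308 + 270981) = -46941/349289 ≈ -0.13439)
-C = -1*(-46941/349289) = 46941/349289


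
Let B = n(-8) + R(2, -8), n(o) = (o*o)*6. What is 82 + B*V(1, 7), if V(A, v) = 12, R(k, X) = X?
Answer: 4594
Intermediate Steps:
n(o) = 6*o² (n(o) = o²*6 = 6*o²)
B = 376 (B = 6*(-8)² - 8 = 6*64 - 8 = 384 - 8 = 376)
82 + B*V(1, 7) = 82 + 376*12 = 82 + 4512 = 4594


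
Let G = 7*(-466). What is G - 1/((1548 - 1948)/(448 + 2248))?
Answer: -162763/50 ≈ -3255.3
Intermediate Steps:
G = -3262
G - 1/((1548 - 1948)/(448 + 2248)) = -3262 - 1/((1548 - 1948)/(448 + 2248)) = -3262 - 1/((-400/2696)) = -3262 - 1/((-400*1/2696)) = -3262 - 1/(-50/337) = -3262 - 1*(-337/50) = -3262 + 337/50 = -162763/50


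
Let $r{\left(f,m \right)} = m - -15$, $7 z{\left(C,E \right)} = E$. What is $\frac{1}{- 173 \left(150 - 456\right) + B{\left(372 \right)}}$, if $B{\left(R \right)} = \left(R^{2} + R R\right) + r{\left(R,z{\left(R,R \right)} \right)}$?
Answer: $\frac{7}{2308419} \approx 3.0324 \cdot 10^{-6}$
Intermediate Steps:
$z{\left(C,E \right)} = \frac{E}{7}$
$r{\left(f,m \right)} = 15 + m$ ($r{\left(f,m \right)} = m + 15 = 15 + m$)
$B{\left(R \right)} = 15 + 2 R^{2} + \frac{R}{7}$ ($B{\left(R \right)} = \left(R^{2} + R R\right) + \left(15 + \frac{R}{7}\right) = \left(R^{2} + R^{2}\right) + \left(15 + \frac{R}{7}\right) = 2 R^{2} + \left(15 + \frac{R}{7}\right) = 15 + 2 R^{2} + \frac{R}{7}$)
$\frac{1}{- 173 \left(150 - 456\right) + B{\left(372 \right)}} = \frac{1}{- 173 \left(150 - 456\right) + \left(15 + 2 \cdot 372^{2} + \frac{1}{7} \cdot 372\right)} = \frac{1}{\left(-173\right) \left(-306\right) + \left(15 + 2 \cdot 138384 + \frac{372}{7}\right)} = \frac{1}{52938 + \left(15 + 276768 + \frac{372}{7}\right)} = \frac{1}{52938 + \frac{1937853}{7}} = \frac{1}{\frac{2308419}{7}} = \frac{7}{2308419}$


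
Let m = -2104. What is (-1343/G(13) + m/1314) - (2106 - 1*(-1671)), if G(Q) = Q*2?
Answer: -65428417/17082 ≈ -3830.3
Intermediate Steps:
G(Q) = 2*Q
(-1343/G(13) + m/1314) - (2106 - 1*(-1671)) = (-1343/(2*13) - 2104/1314) - (2106 - 1*(-1671)) = (-1343/26 - 2104*1/1314) - (2106 + 1671) = (-1343*1/26 - 1052/657) - 1*3777 = (-1343/26 - 1052/657) - 3777 = -909703/17082 - 3777 = -65428417/17082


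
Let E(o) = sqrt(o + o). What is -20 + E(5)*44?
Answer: -20 + 44*sqrt(10) ≈ 119.14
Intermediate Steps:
E(o) = sqrt(2)*sqrt(o) (E(o) = sqrt(2*o) = sqrt(2)*sqrt(o))
-20 + E(5)*44 = -20 + (sqrt(2)*sqrt(5))*44 = -20 + sqrt(10)*44 = -20 + 44*sqrt(10)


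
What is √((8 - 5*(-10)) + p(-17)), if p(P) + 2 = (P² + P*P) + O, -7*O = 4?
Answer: √31038/7 ≈ 25.168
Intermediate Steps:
O = -4/7 (O = -⅐*4 = -4/7 ≈ -0.57143)
p(P) = -18/7 + 2*P² (p(P) = -2 + ((P² + P*P) - 4/7) = -2 + ((P² + P²) - 4/7) = -2 + (2*P² - 4/7) = -2 + (-4/7 + 2*P²) = -18/7 + 2*P²)
√((8 - 5*(-10)) + p(-17)) = √((8 - 5*(-10)) + (-18/7 + 2*(-17)²)) = √((8 + 50) + (-18/7 + 2*289)) = √(58 + (-18/7 + 578)) = √(58 + 4028/7) = √(4434/7) = √31038/7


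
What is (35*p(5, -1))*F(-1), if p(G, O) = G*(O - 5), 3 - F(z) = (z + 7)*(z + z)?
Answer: -15750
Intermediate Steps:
F(z) = 3 - 2*z*(7 + z) (F(z) = 3 - (z + 7)*(z + z) = 3 - (7 + z)*2*z = 3 - 2*z*(7 + z))
p(G, O) = G*(-5 + O)
(35*p(5, -1))*F(-1) = (35*(5*(-5 - 1)))*(3 - 14*(-1) - 2*(-1)²) = (35*(5*(-6)))*(3 + 14 - 2*1) = (35*(-30))*(3 + 14 - 2) = -1050*15 = -15750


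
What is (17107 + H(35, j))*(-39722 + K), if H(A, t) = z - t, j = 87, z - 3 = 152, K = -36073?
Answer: -1301779125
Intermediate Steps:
z = 155 (z = 3 + 152 = 155)
H(A, t) = 155 - t
(17107 + H(35, j))*(-39722 + K) = (17107 + (155 - 1*87))*(-39722 - 36073) = (17107 + (155 - 87))*(-75795) = (17107 + 68)*(-75795) = 17175*(-75795) = -1301779125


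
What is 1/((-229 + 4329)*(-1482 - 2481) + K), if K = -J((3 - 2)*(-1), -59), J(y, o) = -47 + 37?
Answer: -1/16248290 ≈ -6.1545e-8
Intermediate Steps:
J(y, o) = -10
K = 10 (K = -1*(-10) = 10)
1/((-229 + 4329)*(-1482 - 2481) + K) = 1/((-229 + 4329)*(-1482 - 2481) + 10) = 1/(4100*(-3963) + 10) = 1/(-16248300 + 10) = 1/(-16248290) = -1/16248290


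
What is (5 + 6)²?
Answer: 121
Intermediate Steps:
(5 + 6)² = 11² = 121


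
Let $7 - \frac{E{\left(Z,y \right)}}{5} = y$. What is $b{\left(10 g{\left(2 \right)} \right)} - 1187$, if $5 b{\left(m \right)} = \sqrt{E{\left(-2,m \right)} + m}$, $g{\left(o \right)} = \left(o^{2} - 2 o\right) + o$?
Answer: $-1187 + \frac{3 i \sqrt{5}}{5} \approx -1187.0 + 1.3416 i$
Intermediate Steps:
$E{\left(Z,y \right)} = 35 - 5 y$
$g{\left(o \right)} = o^{2} - o$
$b{\left(m \right)} = \frac{\sqrt{35 - 4 m}}{5}$ ($b{\left(m \right)} = \frac{\sqrt{\left(35 - 5 m\right) + m}}{5} = \frac{\sqrt{35 - 4 m}}{5}$)
$b{\left(10 g{\left(2 \right)} \right)} - 1187 = \frac{\sqrt{35 - 4 \cdot 10 \cdot 2 \left(-1 + 2\right)}}{5} - 1187 = \frac{\sqrt{35 - 4 \cdot 10 \cdot 2 \cdot 1}}{5} - 1187 = \frac{\sqrt{35 - 4 \cdot 10 \cdot 2}}{5} - 1187 = \frac{\sqrt{35 - 80}}{5} - 1187 = \frac{\sqrt{-45}}{5} - 1187 = \frac{3 i \sqrt{5}}{5} - 1187 = -1187 + \frac{3 i \sqrt{5}}{5}$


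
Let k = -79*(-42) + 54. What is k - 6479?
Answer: -3107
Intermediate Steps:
k = 3372 (k = 3318 + 54 = 3372)
k - 6479 = 3372 - 6479 = -3107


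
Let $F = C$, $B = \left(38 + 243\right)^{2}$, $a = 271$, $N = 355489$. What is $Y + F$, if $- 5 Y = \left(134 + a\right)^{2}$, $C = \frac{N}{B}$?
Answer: $- \frac{2589960116}{78961} \approx -32801.0$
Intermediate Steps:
$B = 78961$ ($B = 281^{2} = 78961$)
$C = \frac{355489}{78961} \approx 4.5021$
$F = \frac{355489}{78961} \approx 4.5021$
$Y = -32805$ ($Y = - \frac{\left(134 + 271\right)^{2}}{5} = - \frac{405^{2}}{5} = \left(- \frac{1}{5}\right) 164025 = -32805$)
$Y + F = -32805 + \frac{355489}{78961} = - \frac{2589960116}{78961}$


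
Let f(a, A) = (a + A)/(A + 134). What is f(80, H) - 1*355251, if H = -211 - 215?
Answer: -51866473/146 ≈ -3.5525e+5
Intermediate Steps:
H = -426
f(a, A) = (A + a)/(134 + A)
f(80, H) - 1*355251 = (-426 + 80)/(134 - 426) - 1*355251 = -346/(-292) - 355251 = -1/292*(-346) - 355251 = 173/146 - 355251 = -51866473/146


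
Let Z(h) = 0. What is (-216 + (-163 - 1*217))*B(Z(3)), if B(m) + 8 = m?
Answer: 4768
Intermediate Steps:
B(m) = -8 + m
(-216 + (-163 - 1*217))*B(Z(3)) = (-216 + (-163 - 1*217))*(-8 + 0) = (-216 + (-163 - 217))*(-8) = (-216 - 380)*(-8) = -596*(-8) = 4768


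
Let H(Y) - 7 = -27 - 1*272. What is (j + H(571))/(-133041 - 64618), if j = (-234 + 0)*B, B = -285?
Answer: -66398/197659 ≈ -0.33592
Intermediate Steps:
H(Y) = -292 (H(Y) = 7 + (-27 - 1*272) = 7 + (-27 - 272) = 7 - 299 = -292)
j = 66690 (j = (-234 + 0)*(-285) = -234*(-285) = 66690)
(j + H(571))/(-133041 - 64618) = (66690 - 292)/(-133041 - 64618) = 66398/(-197659) = 66398*(-1/197659) = -66398/197659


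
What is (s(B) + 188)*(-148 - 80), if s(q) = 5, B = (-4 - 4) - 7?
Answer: -44004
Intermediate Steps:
B = -15 (B = -8 - 7 = -15)
(s(B) + 188)*(-148 - 80) = (5 + 188)*(-148 - 80) = 193*(-228) = -44004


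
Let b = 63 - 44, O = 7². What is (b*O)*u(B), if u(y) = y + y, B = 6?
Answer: 11172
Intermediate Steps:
u(y) = 2*y
O = 49
b = 19
(b*O)*u(B) = (19*49)*(2*6) = 931*12 = 11172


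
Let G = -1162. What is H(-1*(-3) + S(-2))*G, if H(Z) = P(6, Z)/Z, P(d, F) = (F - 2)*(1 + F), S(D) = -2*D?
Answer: -6640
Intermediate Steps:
P(d, F) = (1 + F)*(-2 + F) (P(d, F) = (-2 + F)*(1 + F) = (1 + F)*(-2 + F))
H(Z) = (-2 + Z**2 - Z)/Z
H(-1*(-3) + S(-2))*G = (-1 + (-1*(-3) - 2*(-2)) - 2/(-1*(-3) - 2*(-2)))*(-1162) = (-1 + (3 + 4) - 2/(3 + 4))*(-1162) = (-1 + 7 - 2/7)*(-1162) = (40/7)*(-1162) = -6640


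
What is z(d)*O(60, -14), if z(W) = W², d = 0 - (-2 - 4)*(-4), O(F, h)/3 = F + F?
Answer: 207360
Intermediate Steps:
O(F, h) = 6*F (O(F, h) = 3*(F + F) = 3*(2*F) = 6*F)
d = -24 (d = 0 - (-6)*(-4) = 0 - 1*24 = 0 - 24 = -24)
z(d)*O(60, -14) = (-24)²*(6*60) = 576*360 = 207360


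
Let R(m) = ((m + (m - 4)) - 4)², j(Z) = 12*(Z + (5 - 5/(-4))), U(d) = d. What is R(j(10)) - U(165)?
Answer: 145759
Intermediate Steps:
j(Z) = 75 + 12*Z (j(Z) = 12*(Z + (5 - 5*(-¼))) = 12*(Z + (5 + 5/4)) = 12*(Z + 25/4) = 12*(25/4 + Z) = 75 + 12*Z)
R(m) = (-8 + 2*m)² (R(m) = ((m + (-4 + m)) - 4)² = ((-4 + 2*m) - 4)² = (-8 + 2*m)²)
R(j(10)) - U(165) = 4*(-4 + (75 + 12*10))² - 1*165 = 4*(-4 + (75 + 120))² - 165 = 4*(-4 + 195)² - 165 = 4*191² - 165 = 4*36481 - 165 = 145924 - 165 = 145759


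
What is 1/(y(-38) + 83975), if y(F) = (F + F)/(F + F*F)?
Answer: 37/3107073 ≈ 1.1908e-5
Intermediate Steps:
y(F) = 2*F/(F + F**2) (y(F) = (2*F)/(F + F**2) = 2*F/(F + F**2))
1/(y(-38) + 83975) = 1/(2/(1 - 38) + 83975) = 1/(2/(-37) + 83975) = 1/(2*(-1/37) + 83975) = 1/(-2/37 + 83975) = 1/(3107073/37) = 37/3107073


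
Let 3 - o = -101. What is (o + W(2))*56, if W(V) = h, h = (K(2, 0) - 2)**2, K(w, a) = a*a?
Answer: 6048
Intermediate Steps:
K(w, a) = a**2
o = 104 (o = 3 - 1*(-101) = 3 + 101 = 104)
h = 4 (h = (0**2 - 2)**2 = (0 - 2)**2 = (-2)**2 = 4)
W(V) = 4
(o + W(2))*56 = (104 + 4)*56 = 108*56 = 6048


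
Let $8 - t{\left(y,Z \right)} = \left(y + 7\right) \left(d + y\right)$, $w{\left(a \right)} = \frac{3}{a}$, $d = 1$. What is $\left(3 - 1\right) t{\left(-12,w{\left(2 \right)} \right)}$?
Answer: $-94$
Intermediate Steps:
$t{\left(y,Z \right)} = 8 - \left(1 + y\right) \left(7 + y\right)$ ($t{\left(y,Z \right)} = 8 - \left(y + 7\right) \left(1 + y\right) = 8 - \left(7 + y\right) \left(1 + y\right) = 8 - \left(1 + y\right) \left(7 + y\right)$)
$\left(3 - 1\right) t{\left(-12,w{\left(2 \right)} \right)} = \left(3 - 1\right) \left(1 - \left(-12\right)^{2} - -96\right) = 2 \left(1 - 144 + 96\right) = 2 \left(-47\right) = -94$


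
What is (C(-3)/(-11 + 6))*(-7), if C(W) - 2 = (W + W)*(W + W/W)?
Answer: 98/5 ≈ 19.600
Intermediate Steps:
C(W) = 2 + 2*W*(1 + W) (C(W) = 2 + (W + W)*(W + W/W) = 2 + (2*W)*(W + 1) = 2 + (2*W)*(1 + W) = 2 + 2*W*(1 + W))
(C(-3)/(-11 + 6))*(-7) = ((2 + 2*(-3) + 2*(-3)**2)/(-11 + 6))*(-7) = ((2 - 6 + 2*9)/(-5))*(-7) = -(2 - 6 + 18)/5*(-7) = -1/5*14*(-7) = -14/5*(-7) = 98/5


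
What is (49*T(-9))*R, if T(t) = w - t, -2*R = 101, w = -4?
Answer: -24745/2 ≈ -12373.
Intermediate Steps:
R = -101/2 (R = -½*101 = -101/2 ≈ -50.500)
T(t) = -4 - t
(49*T(-9))*R = (49*(-4 - 1*(-9)))*(-101/2) = (49*(-4 + 9))*(-101/2) = (49*5)*(-101/2) = 245*(-101/2) = -24745/2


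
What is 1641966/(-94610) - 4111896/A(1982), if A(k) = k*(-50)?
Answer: 5657691249/234396275 ≈ 24.137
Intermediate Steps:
A(k) = -50*k
1641966/(-94610) - 4111896/A(1982) = 1641966/(-94610) - 4111896/((-50*1982)) = 1641966*(-1/94610) - 4111896/(-99100) = -820983/47305 - 4111896*(-1/99100) = -820983/47305 + 1027974/24775 = 5657691249/234396275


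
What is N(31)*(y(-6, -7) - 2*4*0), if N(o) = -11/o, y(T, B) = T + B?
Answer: 143/31 ≈ 4.6129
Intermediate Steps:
y(T, B) = B + T
N(31)*(y(-6, -7) - 2*4*0) = (-11/31)*((-7 - 6) - 2*4*0) = (-11*1/31)*(-13 - 8*0) = -11*(-13 + 0)/31 = -11/31*(-13) = 143/31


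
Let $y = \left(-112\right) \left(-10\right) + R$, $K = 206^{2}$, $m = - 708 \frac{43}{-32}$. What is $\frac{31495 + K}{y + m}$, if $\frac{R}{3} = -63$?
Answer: $\frac{53768}{1369} \approx 39.275$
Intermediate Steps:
$R = -189$ ($R = 3 \left(-63\right) = -189$)
$m = \frac{7611}{8}$ ($m = - 708 \cdot 43 \left(- \frac{1}{32}\right) = \left(-708\right) \left(- \frac{43}{32}\right) = \frac{7611}{8} \approx 951.38$)
$K = 42436$
$y = 931$ ($y = \left(-112\right) \left(-10\right) - 189 = 1120 - 189 = 931$)
$\frac{31495 + K}{y + m} = \frac{31495 + 42436}{931 + \frac{7611}{8}} = \frac{73931}{\frac{15059}{8}} = 73931 \cdot \frac{8}{15059} = \frac{53768}{1369}$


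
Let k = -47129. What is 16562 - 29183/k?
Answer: 780579681/47129 ≈ 16563.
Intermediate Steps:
16562 - 29183/k = 16562 - 29183/(-47129) = 16562 - 29183*(-1)/47129 = 16562 - 1*(-29183/47129) = 16562 + 29183/47129 = 780579681/47129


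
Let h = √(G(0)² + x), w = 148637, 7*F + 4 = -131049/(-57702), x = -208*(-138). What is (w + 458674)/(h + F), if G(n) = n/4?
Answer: 2719002653813754/520327526764967 + 44035855929290736*√1794/520327526764967 ≈ 3589.8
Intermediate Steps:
x = 28704
F = -33253/134638 (F = -4/7 + (-131049/(-57702))/7 = -4/7 + (-131049*(-1/57702))/7 = -4/7 + (⅐)*(43683/19234) = -4/7 + 43683/134638 = -33253/134638 ≈ -0.24698)
G(n) = n/4 (G(n) = n*(¼) = n/4)
h = 4*√1794 (h = √(((¼)*0)² + 28704) = √(0² + 28704) = √(0 + 28704) = √28704 = 4*√1794 ≈ 169.42)
(w + 458674)/(h + F) = (148637 + 458674)/(4*√1794 - 33253/134638) = 607311/(-33253/134638 + 4*√1794)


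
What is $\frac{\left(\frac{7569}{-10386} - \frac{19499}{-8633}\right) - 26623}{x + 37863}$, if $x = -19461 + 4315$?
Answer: $- \frac{265215916793}{226317703594} \approx -1.1719$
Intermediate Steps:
$x = -15146$
$\frac{\left(\frac{7569}{-10386} - \frac{19499}{-8633}\right) - 26623}{x + 37863} = \frac{\left(\frac{7569}{-10386} - \frac{19499}{-8633}\right) - 26623}{-15146 + 37863} = \frac{\left(7569 \left(- \frac{1}{10386}\right) - - \frac{19499}{8633}\right) - 26623}{22717} = \left(\left(- \frac{841}{1154} + \frac{19499}{8633}\right) - 26623\right) \frac{1}{22717} = \left(\frac{15241493}{9962482} - 26623\right) \frac{1}{22717} = \left(- \frac{265215916793}{9962482}\right) \frac{1}{22717} = - \frac{265215916793}{226317703594}$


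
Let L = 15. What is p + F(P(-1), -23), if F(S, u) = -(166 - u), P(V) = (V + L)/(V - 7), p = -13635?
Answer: -13824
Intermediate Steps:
P(V) = (15 + V)/(-7 + V) (P(V) = (V + 15)/(V - 7) = (15 + V)/(-7 + V))
F(S, u) = -166 + u
p + F(P(-1), -23) = -13635 + (-166 - 23) = -13635 - 189 = -13824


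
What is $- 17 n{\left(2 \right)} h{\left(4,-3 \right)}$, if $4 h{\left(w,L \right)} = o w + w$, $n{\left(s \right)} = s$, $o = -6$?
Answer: $170$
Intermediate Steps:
$h{\left(w,L \right)} = - \frac{5 w}{4}$ ($h{\left(w,L \right)} = \frac{- 6 w + w}{4} = \frac{\left(-5\right) w}{4} = - \frac{5 w}{4}$)
$- 17 n{\left(2 \right)} h{\left(4,-3 \right)} = \left(-17\right) 2 \left(\left(- \frac{5}{4}\right) 4\right) = \left(-34\right) \left(-5\right) = 170$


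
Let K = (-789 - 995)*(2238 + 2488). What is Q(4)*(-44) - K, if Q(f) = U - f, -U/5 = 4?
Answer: 8432240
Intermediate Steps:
U = -20 (U = -5*4 = -20)
Q(f) = -20 - f
K = -8431184 (K = -1784*4726 = -8431184)
Q(4)*(-44) - K = (-20 - 1*4)*(-44) - 1*(-8431184) = (-20 - 4)*(-44) + 8431184 = -24*(-44) + 8431184 = 1056 + 8431184 = 8432240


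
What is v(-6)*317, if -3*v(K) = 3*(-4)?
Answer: 1268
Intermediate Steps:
v(K) = 4 (v(K) = -(-4) = -⅓*(-12) = 4)
v(-6)*317 = 4*317 = 1268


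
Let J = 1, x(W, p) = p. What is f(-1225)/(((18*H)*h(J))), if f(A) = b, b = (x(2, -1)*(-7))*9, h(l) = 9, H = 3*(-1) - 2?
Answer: -7/90 ≈ -0.077778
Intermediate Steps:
H = -5 (H = -3 - 2 = -5)
b = 63 (b = -1*(-7)*9 = 7*9 = 63)
f(A) = 63
f(-1225)/(((18*H)*h(J))) = 63/(((18*(-5))*9)) = 63/((-90*9)) = 63/(-810) = 63*(-1/810) = -7/90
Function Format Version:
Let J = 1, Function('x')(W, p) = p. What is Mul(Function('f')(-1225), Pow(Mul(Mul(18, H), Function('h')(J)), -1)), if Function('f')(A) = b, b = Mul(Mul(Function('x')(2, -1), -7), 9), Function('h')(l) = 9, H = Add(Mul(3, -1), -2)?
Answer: Rational(-7, 90) ≈ -0.077778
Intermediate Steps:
H = -5 (H = Add(-3, -2) = -5)
b = 63 (b = Mul(Mul(-1, -7), 9) = Mul(7, 9) = 63)
Function('f')(A) = 63
Mul(Function('f')(-1225), Pow(Mul(Mul(18, H), Function('h')(J)), -1)) = Mul(63, Pow(Mul(Mul(18, -5), 9), -1)) = Mul(63, Pow(Mul(-90, 9), -1)) = Mul(63, Pow(-810, -1)) = Mul(63, Rational(-1, 810)) = Rational(-7, 90)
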